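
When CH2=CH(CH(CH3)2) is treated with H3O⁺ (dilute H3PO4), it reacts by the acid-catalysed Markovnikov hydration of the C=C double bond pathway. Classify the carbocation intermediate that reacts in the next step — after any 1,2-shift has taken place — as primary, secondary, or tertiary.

tertiary

Step 1: The π electrons of the C=C bond attack a proton of H3O⁺; Markovnikov addition places the new C–H on the less-substituted alkene carbon, so the positive charge ends up on the more-substituted carbon — a secondary carbocation. H2O is released.
Step 2: A hydride (H with its bonding pair) migrates from the adjacent isopropyl carbon to the cationic centre — a 1,2-hydride shift — upgrading the secondary cation to a tertiary one.
The cation rearranges from secondary to tertiary via a 1,2-hydride shift from the adjacent isopropyl carbon; the tertiary cation is what reacts next.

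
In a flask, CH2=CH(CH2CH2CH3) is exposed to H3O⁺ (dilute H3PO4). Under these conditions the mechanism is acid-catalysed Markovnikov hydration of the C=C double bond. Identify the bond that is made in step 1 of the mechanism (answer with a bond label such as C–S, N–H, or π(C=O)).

Step 1: Protonation of the alkene by H3O⁺: the π bond acts as the nucleophile and picks up H⁺, giving the more stable (Markovnikov) secondary carbocation. H2O is released.
The bond formed in this step is the C–H bond.

C–H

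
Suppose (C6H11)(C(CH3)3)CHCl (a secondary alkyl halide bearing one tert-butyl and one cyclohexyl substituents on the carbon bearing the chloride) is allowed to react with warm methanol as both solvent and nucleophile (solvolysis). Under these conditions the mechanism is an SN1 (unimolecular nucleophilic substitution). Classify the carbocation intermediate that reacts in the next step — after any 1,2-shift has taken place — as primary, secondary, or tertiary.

tertiary

Step 1: Unassisted departure of Cl⁻ (taking the C–Cl bonding pair) generates a secondary carbocation.
Step 2: A 1,2-hydride shift from the adjacent cyclohexyl carbon moves the positive charge from the secondary centre to an adjacent carbon, generating a more stable tertiary carbocation.
The cation rearranges from secondary to tertiary via a 1,2-hydride shift from the adjacent cyclohexyl carbon; the tertiary cation is what reacts next.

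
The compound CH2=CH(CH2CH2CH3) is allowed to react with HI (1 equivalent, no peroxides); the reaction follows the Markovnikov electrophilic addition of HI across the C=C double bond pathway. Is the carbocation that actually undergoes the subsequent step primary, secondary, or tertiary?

Step 1: The π electrons of the C=C bond attack a proton of HI; Markovnikov addition places the new C–H on the less-substituted alkene carbon, so the positive charge ends up on the more-substituted carbon — a secondary carbocation. The H–I bond breaks heterolytically, releasing I⁻.
No single 1,2-shift to an adjacent carbon would give a more-substituted cation, so no rearrangement occurs.

secondary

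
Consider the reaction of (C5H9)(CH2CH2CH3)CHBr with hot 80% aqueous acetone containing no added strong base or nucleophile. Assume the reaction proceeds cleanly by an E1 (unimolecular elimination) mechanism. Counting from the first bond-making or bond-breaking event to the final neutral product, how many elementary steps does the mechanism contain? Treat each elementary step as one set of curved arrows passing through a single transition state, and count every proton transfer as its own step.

3

Step 1: Rate-determining heterolysis of the C–Br bond gives Br⁻ and a secondary carbocation.
Step 2: A hydride (H with its bonding pair) migrates from the adjacent cyclopentyl carbon to the cationic centre — a 1,2-hydride shift — upgrading the secondary cation to a tertiary one.
Step 3: A weak base (a water molecule from the solvent) removes a proton from a carbon adjacent to the cationic centre; the electrons of that C–H bond become the new π(C=C) bond, giving the alkene.
Total: 3 elementary steps.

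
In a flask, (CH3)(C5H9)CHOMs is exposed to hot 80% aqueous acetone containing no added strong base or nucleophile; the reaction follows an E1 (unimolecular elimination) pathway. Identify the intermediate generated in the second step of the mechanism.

tertiary carbocation

Step 1: Unassisted departure of MsO⁻ (taking the C–O bonding pair) generates a secondary carbocation.
Step 2: A hydride (H with its bonding pair) migrates from the adjacent cyclopentyl carbon to the cationic centre — a 1,2-hydride shift — upgrading the secondary cation to a tertiary one.
After step 2 the species present is a tertiary carbocation.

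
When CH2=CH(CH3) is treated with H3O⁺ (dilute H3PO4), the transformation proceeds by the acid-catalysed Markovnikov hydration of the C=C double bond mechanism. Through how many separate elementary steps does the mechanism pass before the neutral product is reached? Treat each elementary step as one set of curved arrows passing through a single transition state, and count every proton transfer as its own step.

3

Step 1: Electrophilic addition begins with the π(C=C) electrons forming a bond to the proton of H3O⁺. Following Markovnikov's rule, the resulting cation is secondary. H2O is released.
(No 1,2-shift: no single shift to an adjacent carbon would give a more stable cation.)
Step 2: A lone pair on the oxygen of H2O attacks the carbocation, forming a C–O bond and an oxonium ion (a protonated alcohol).
Step 3: Deprotonation of the oxonium ion by a water molecule delivers the neutral alcohol and regenerates the acid catalyst.
Total: 3 elementary steps.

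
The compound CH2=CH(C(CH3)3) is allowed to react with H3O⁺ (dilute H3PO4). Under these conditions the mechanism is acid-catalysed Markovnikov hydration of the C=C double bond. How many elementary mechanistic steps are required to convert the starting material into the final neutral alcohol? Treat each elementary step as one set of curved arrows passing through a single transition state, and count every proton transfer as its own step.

4

Step 1: Protonation of the alkene by H3O⁺: the π bond acts as the nucleophile and picks up H⁺, giving the more stable (Markovnikov) secondary carbocation. H2O is released.
Step 2: Carbocation rearrangement: a 1,2-methyl shift from the adjacent tert-butyl carbon converts the initially-formed secondary cation into the more stable tertiary cation.
Step 3: Water acts as the nucleophile: an oxygen lone pair bonds to the cationic carbon, giving an oxonium-ion intermediate.
Step 4: Deprotonation of the oxonium ion by a water molecule delivers the neutral alcohol and regenerates the acid catalyst.
Total: 4 elementary steps.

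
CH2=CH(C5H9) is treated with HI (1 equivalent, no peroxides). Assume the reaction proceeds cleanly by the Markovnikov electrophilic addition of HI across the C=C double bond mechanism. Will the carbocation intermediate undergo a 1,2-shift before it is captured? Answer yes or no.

yes

The first-formed carbocation is secondary.
The adjacent cyclopentyl carbon already bears 2 other carbon substituents and has a hydrogen to migrate; after a 1,2-hydride shift from that carbon the positive charge sits on a tertiary centre.
Tertiary is more stable than secondary, so the shift occurs.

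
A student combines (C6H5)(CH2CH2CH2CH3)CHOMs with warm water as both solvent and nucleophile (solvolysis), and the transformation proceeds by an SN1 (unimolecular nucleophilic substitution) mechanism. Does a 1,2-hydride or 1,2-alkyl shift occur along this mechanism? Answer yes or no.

The first-formed carbocation is secondary.
No single 1,2-shift to an adjacent carbon would produce a more-substituted cation than the one already present, so no rearrangement occurs.

no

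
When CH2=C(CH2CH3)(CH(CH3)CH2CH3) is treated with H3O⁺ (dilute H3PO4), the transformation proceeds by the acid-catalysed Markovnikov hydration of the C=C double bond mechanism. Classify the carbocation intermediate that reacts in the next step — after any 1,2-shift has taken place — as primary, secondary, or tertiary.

Step 1: Electrophilic addition begins with the π(C=C) electrons forming a bond to the proton of H3O⁺. Following Markovnikov's rule, the resulting cation is tertiary. H2O is released.
No single 1,2-shift to an adjacent carbon would give a more-substituted cation, so no rearrangement occurs.

tertiary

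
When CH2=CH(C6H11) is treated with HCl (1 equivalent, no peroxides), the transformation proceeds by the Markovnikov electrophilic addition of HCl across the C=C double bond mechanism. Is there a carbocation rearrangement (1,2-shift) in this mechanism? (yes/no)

The first-formed carbocation is secondary.
The adjacent cyclohexyl carbon already bears 2 other carbon substituents and has a hydrogen to migrate; after a 1,2-hydride shift from that carbon the positive charge sits on a tertiary centre.
Tertiary is more stable than secondary, so the shift occurs.

yes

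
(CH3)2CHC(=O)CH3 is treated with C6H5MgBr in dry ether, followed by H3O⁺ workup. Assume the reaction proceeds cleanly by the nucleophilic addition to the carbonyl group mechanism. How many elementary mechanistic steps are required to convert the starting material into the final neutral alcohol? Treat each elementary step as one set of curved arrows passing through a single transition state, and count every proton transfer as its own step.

2

Step 1: A lone pair / filled orbital on the carbanion-like carbon of C6H5MgBr attacks the electrophilic carbonyl carbon; the π(C=O) electrons shift onto oxygen, producing a tetrahedral alkoxide intermediate.
Step 2: Protonation of the alkoxide by H3O⁺ workup furnishes an alcohol.
Total: 2 elementary steps.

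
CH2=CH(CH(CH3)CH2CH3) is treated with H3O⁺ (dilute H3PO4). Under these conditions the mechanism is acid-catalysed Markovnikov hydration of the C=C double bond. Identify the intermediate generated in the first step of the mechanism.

Step 1: Electrophilic addition begins with the π(C=C) electrons forming a bond to the proton of H3O⁺. Following Markovnikov's rule, the resulting cation is secondary. H2O is released.
After step 1 the species present is a secondary carbocation.

secondary carbocation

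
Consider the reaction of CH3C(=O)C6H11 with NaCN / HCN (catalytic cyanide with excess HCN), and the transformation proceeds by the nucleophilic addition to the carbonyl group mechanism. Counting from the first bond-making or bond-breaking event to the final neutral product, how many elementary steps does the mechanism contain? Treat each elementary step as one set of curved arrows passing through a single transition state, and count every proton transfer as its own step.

Step 1: A lone pair / filled orbital on CN⁻ attacks the electrophilic carbonyl carbon; the π(C=O) electrons shift onto oxygen, producing a tetrahedral alkoxide intermediate.
Step 2: Proton transfer from HCN to the alkoxide furnishes a cyanohydrin (and releases another CN⁻ to continue the reaction).
Total: 2 elementary steps.

2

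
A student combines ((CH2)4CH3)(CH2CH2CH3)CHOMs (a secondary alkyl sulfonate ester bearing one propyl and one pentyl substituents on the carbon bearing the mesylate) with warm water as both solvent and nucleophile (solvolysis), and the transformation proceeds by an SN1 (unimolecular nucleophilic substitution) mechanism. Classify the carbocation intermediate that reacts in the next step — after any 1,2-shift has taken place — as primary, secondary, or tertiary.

Step 1: Rate-determining heterolysis of the C–O bond gives MsO⁻ and a secondary carbocation.
No single 1,2-shift to an adjacent carbon would give a more-substituted cation, so no rearrangement occurs.

secondary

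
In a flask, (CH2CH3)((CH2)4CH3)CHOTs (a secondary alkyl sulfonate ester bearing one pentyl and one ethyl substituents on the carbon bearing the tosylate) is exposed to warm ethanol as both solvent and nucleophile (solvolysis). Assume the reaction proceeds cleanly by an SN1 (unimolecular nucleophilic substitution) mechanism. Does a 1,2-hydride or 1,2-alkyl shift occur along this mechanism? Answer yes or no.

no

The first-formed carbocation is secondary.
No single 1,2-shift to an adjacent carbon would produce a more-substituted cation than the one already present, so no rearrangement occurs.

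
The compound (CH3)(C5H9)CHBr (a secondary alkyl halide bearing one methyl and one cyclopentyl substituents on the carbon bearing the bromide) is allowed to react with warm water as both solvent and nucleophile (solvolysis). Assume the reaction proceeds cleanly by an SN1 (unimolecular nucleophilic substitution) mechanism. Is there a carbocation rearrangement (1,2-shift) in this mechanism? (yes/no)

The first-formed carbocation is secondary.
The adjacent cyclopentyl carbon already bears 2 other carbon substituents and has a hydrogen to migrate; after a 1,2-hydride shift from that carbon the positive charge sits on a tertiary centre.
Tertiary is more stable than secondary, so the shift occurs.

yes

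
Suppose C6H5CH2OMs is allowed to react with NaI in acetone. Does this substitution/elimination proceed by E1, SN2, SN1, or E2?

SN2

Conditions: a primary substrate with a strong nucleophile in the polar aprotic solvent acetone.
These conditions are the textbook signature of the SN2 pathway.
An unhindered substrate with a strong nucleophile in a polar aprotic solvent favours one-step backside displacement.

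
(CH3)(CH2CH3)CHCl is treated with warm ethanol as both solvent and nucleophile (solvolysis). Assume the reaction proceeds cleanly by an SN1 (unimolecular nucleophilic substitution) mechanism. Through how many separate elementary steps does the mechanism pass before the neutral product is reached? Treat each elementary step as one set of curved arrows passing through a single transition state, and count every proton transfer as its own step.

Step 1: Ionisation: the C–Cl σ-bond cleaves heterolytically; both bonding electrons depart with Cl⁻, leaving a secondary carbocation at the α-carbon.
(No 1,2-shift: no single shift to an adjacent carbon would give a more stable cation.)
Step 2: A lone pair on the oxygen of CH3CH2OH attacks the carbocation, forming a new C–O σ-bond and an oxonium ion.
Step 3: Deprotonation of the oxonium oxygen by solvent ethanol yields the neutral ether.
Total: 3 elementary steps.

3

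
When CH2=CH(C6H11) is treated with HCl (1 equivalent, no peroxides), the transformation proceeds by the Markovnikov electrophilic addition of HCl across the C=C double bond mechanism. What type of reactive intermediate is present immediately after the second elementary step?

tertiary carbocation

Step 1: Electrophilic addition begins with the π(C=C) electrons forming a bond to the proton of HCl. Following Markovnikov's rule, the resulting cation is secondary. The H–Cl bond breaks heterolytically, releasing Cl⁻.
Step 2: Carbocation rearrangement: a 1,2-hydride shift from the adjacent cyclohexyl carbon converts the initially-formed secondary cation into the more stable tertiary cation.
After step 2 the species present is a tertiary carbocation.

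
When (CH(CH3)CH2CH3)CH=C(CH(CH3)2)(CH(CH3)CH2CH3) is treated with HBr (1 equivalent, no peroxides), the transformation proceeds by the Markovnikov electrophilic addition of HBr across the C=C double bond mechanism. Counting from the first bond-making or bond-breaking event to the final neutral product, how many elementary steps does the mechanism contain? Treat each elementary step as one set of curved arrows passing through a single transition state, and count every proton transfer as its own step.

Step 1: Electrophilic addition begins with the π(C=C) electrons forming a bond to the proton of HBr. Following Markovnikov's rule, the resulting cation is tertiary. The H–Br bond breaks heterolytically, releasing Br⁻.
(No 1,2-shift: no single shift to an adjacent carbon would give a more stable cation.)
Step 2: Nucleophilic attack by Br⁻ on the carbocation completes the addition, giving R–Br.
Total: 2 elementary steps.

2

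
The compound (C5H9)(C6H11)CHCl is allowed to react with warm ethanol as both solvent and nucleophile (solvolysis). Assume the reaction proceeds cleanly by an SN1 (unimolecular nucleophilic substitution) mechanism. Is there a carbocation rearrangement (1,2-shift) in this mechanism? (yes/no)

yes

The first-formed carbocation is secondary.
The adjacent cyclopentyl carbon already bears 2 other carbon substituents and has a hydrogen to migrate; after a 1,2-hydride shift from that carbon the positive charge sits on a tertiary centre.
Tertiary is more stable than secondary, so the shift occurs.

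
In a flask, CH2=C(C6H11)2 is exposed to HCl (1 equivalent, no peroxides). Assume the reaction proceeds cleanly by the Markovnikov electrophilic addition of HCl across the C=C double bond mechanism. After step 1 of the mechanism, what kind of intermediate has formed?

tertiary carbocation

Step 1: The π electrons of the C=C bond attack a proton of HCl; Markovnikov addition places the new C–H on the less-substituted alkene carbon, so the positive charge ends up on the more-substituted carbon — a tertiary carbocation. The H–Cl bond breaks heterolytically, releasing Cl⁻.
After step 1 the species present is a tertiary carbocation.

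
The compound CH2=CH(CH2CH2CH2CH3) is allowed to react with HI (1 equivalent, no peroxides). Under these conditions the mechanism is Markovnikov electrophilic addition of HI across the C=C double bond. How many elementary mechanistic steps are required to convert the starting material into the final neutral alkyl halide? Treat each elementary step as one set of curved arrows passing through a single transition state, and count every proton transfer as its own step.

Step 1: Protonation of the alkene by HI: the π bond acts as the nucleophile and picks up H⁺, giving the more stable (Markovnikov) secondary carbocation. The H–I bond breaks heterolytically, releasing I⁻.
(No 1,2-shift: no single shift to an adjacent carbon would give a more stable cation.)
Step 2: I⁻ captures the cation: a lone pair on I⁻ fills the empty p orbital, producing the alkyl halide product.
Total: 2 elementary steps.

2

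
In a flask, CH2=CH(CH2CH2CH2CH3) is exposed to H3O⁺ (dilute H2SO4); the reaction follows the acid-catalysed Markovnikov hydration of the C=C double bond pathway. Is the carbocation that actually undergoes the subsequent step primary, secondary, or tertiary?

secondary

Step 1: The π electrons of the C=C bond attack a proton of H3O⁺; Markovnikov addition places the new C–H on the less-substituted alkene carbon, so the positive charge ends up on the more-substituted carbon — a secondary carbocation. H2O is released.
No single 1,2-shift to an adjacent carbon would give a more-substituted cation, so no rearrangement occurs.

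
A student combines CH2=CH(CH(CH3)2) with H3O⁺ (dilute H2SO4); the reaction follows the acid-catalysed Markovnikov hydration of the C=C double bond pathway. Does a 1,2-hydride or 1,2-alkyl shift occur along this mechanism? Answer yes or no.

The first-formed carbocation is secondary.
The adjacent isopropyl carbon already bears 2 other carbon substituents and has a hydrogen to migrate; after a 1,2-hydride shift from that carbon the positive charge sits on a tertiary centre.
Tertiary is more stable than secondary, so the shift occurs.

yes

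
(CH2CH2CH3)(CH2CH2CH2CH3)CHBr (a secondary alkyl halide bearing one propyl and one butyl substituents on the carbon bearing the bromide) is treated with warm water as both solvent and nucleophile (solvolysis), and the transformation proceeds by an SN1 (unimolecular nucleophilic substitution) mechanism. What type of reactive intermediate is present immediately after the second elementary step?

oxonium ion

Step 1: Rate-determining heterolysis of the C–Br bond gives Br⁻ and a secondary carbocation.
Step 2: Nucleophilic capture: the oxygen of H2O bonds to the cationic carbon, producing an oxonium-ion intermediate.
After step 2 the species present is an oxonium ion.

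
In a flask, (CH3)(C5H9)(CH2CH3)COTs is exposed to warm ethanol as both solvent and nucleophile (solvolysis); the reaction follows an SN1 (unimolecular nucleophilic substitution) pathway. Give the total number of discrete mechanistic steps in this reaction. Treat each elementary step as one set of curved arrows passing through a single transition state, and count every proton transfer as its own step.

Step 1: Rate-determining heterolysis of the C–O bond gives TsO⁻ and a tertiary carbocation.
(No 1,2-shift: no single shift to an adjacent carbon would give a more stable cation.)
Step 2: A lone pair on the oxygen of CH3CH2OH attacks the carbocation, forming a new C–O σ-bond and an oxonium ion.
Step 3: A second solvent molecule removes the proton on oxygen, giving the neutral ether product.
Total: 3 elementary steps.

3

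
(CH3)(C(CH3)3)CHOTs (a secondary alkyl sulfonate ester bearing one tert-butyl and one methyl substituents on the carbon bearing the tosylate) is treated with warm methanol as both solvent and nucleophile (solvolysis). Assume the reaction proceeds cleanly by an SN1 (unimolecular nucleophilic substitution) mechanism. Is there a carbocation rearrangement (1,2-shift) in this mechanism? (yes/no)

yes

The first-formed carbocation is secondary.
The adjacent tert-butyl carbon has no hydrogen but bears methyl groups; migration of one methyl with its bonding pair (a 1,2-methyl shift) places the charge on a tertiary centre.
Tertiary is more stable than secondary, so the shift occurs.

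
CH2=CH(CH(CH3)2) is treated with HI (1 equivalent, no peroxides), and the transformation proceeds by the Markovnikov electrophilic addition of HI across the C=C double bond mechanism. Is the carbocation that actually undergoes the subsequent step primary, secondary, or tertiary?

tertiary

Step 1: Protonation of the alkene by HI: the π bond acts as the nucleophile and picks up H⁺, giving the more stable (Markovnikov) secondary carbocation. The H–I bond breaks heterolytically, releasing I⁻.
Step 2: A 1,2-hydride shift from the adjacent isopropyl carbon moves the positive charge from the secondary centre to an adjacent carbon, generating a more stable tertiary carbocation.
The cation rearranges from secondary to tertiary via a 1,2-hydride shift from the adjacent isopropyl carbon; the tertiary cation is what reacts next.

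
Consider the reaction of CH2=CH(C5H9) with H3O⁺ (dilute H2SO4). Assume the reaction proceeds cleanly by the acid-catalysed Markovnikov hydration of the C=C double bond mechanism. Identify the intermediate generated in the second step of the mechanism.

tertiary carbocation

Step 1: The π electrons of the C=C bond attack a proton of H3O⁺; Markovnikov addition places the new C–H on the less-substituted alkene carbon, so the positive charge ends up on the more-substituted carbon — a secondary carbocation. H2O is released.
Step 2: A 1,2-hydride shift from the adjacent cyclopentyl carbon moves the positive charge from the secondary centre to an adjacent carbon, generating a more stable tertiary carbocation.
After step 2 the species present is a tertiary carbocation.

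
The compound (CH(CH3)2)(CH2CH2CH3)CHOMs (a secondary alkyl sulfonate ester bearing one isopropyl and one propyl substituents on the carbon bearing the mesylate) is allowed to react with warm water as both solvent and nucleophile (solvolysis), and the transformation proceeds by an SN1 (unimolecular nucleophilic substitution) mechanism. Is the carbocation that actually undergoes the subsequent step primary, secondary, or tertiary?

tertiary

Step 1: The C–O bond breaks with both electrons going to the mesylate; MsO⁻ leaves and a secondary carbocation remains.
Step 2: A 1,2-hydride shift from the adjacent isopropyl carbon moves the positive charge from the secondary centre to an adjacent carbon, generating a more stable tertiary carbocation.
The cation rearranges from secondary to tertiary via a 1,2-hydride shift from the adjacent isopropyl carbon; the tertiary cation is what reacts next.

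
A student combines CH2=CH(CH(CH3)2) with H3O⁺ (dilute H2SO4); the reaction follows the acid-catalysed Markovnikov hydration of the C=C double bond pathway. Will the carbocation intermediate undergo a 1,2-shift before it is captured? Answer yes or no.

yes

The first-formed carbocation is secondary.
The adjacent isopropyl carbon already bears 2 other carbon substituents and has a hydrogen to migrate; after a 1,2-hydride shift from that carbon the positive charge sits on a tertiary centre.
Tertiary is more stable than secondary, so the shift occurs.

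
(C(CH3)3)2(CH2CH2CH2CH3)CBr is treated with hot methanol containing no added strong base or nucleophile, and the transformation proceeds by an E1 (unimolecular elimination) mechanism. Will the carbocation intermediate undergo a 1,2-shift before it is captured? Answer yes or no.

The first-formed carbocation is tertiary.
No single 1,2-shift to an adjacent carbon would produce a more-substituted cation than the one already present, so no rearrangement occurs.

no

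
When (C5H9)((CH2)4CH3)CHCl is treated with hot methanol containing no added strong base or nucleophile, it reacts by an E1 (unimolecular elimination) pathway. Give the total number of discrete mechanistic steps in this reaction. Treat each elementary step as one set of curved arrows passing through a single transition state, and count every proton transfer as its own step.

Step 1: Unassisted departure of Cl⁻ (taking the C–Cl bonding pair) generates a secondary carbocation.
Step 2: Carbocation rearrangement: a 1,2-hydride shift from the adjacent cyclopentyl carbon converts the initially-formed secondary cation into the more stable tertiary cation.
Step 3: A weak base (a methanol molecule from the solvent) removes a proton from a carbon adjacent to the cationic centre; the electrons of that C–H bond become the new π(C=C) bond, giving the alkene.
Total: 3 elementary steps.

3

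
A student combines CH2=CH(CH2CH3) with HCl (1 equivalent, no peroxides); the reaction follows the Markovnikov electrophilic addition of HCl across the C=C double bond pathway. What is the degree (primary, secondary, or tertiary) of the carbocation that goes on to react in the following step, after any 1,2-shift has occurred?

Step 1: Electrophilic addition begins with the π(C=C) electrons forming a bond to the proton of HCl. Following Markovnikov's rule, the resulting cation is secondary. The H–Cl bond breaks heterolytically, releasing Cl⁻.
No single 1,2-shift to an adjacent carbon would give a more-substituted cation, so no rearrangement occurs.

secondary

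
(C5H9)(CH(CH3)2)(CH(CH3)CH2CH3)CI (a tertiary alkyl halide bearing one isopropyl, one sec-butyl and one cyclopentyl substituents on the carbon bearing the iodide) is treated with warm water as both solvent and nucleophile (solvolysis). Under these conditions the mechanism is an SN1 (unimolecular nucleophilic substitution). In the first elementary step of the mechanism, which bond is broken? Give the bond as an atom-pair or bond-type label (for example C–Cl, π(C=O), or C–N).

C–I

Step 1: Unassisted departure of I⁻ (taking the C–I bonding pair) generates a tertiary carbocation.
The bond broken in this step is the C–I bond.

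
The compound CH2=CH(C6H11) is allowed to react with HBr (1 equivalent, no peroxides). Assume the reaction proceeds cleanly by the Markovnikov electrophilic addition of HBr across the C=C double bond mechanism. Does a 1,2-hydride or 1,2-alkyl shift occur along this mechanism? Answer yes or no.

yes

The first-formed carbocation is secondary.
The adjacent cyclohexyl carbon already bears 2 other carbon substituents and has a hydrogen to migrate; after a 1,2-hydride shift from that carbon the positive charge sits on a tertiary centre.
Tertiary is more stable than secondary, so the shift occurs.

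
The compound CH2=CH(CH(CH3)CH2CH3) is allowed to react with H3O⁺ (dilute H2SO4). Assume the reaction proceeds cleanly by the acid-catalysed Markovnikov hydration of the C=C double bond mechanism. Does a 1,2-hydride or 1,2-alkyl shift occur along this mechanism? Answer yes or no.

The first-formed carbocation is secondary.
The adjacent sec-butyl carbon already bears 2 other carbon substituents and has a hydrogen to migrate; after a 1,2-hydride shift from that carbon the positive charge sits on a tertiary centre.
Tertiary is more stable than secondary, so the shift occurs.

yes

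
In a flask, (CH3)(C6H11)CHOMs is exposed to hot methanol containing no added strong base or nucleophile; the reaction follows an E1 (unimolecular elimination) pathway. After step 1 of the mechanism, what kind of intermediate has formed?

Step 1: Ionisation: the C–O σ-bond cleaves heterolytically; both bonding electrons depart with MsO⁻, leaving a secondary carbocation at the α-carbon.
After step 1 the species present is a secondary carbocation.

secondary carbocation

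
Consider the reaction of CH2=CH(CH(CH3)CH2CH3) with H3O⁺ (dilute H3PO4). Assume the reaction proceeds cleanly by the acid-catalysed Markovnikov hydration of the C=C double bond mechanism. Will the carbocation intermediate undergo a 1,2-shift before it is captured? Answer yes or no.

The first-formed carbocation is secondary.
The adjacent sec-butyl carbon already bears 2 other carbon substituents and has a hydrogen to migrate; after a 1,2-hydride shift from that carbon the positive charge sits on a tertiary centre.
Tertiary is more stable than secondary, so the shift occurs.

yes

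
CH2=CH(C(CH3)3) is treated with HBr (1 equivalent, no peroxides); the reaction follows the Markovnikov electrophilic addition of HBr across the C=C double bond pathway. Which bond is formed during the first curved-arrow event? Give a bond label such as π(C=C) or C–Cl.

Step 1: Electrophilic addition begins with the π(C=C) electrons forming a bond to the proton of HBr. Following Markovnikov's rule, the resulting cation is secondary. The H–Br bond breaks heterolytically, releasing Br⁻.
The bond formed in this step is the C–H bond.

C–H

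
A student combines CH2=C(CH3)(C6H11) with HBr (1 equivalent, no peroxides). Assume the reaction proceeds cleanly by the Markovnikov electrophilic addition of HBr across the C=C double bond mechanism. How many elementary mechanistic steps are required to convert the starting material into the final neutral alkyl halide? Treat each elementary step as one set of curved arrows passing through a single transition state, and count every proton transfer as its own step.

2

Step 1: Electrophilic addition begins with the π(C=C) electrons forming a bond to the proton of HBr. Following Markovnikov's rule, the resulting cation is tertiary. The H–Br bond breaks heterolytically, releasing Br⁻.
(No 1,2-shift: no single shift to an adjacent carbon would give a more stable cation.)
Step 2: Br⁻ captures the cation: a lone pair on Br⁻ fills the empty p orbital, producing the alkyl halide product.
Total: 2 elementary steps.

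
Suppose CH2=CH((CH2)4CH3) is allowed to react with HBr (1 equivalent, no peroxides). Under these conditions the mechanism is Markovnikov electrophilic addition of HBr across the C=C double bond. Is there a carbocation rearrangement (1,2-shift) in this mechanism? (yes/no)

no

The first-formed carbocation is secondary.
No single 1,2-shift to an adjacent carbon would produce a more-substituted cation than the one already present, so no rearrangement occurs.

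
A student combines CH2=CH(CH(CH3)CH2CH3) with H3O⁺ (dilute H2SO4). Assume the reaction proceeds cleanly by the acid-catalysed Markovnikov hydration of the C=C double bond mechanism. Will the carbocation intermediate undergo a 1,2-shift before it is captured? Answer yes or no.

yes

The first-formed carbocation is secondary.
The adjacent sec-butyl carbon already bears 2 other carbon substituents and has a hydrogen to migrate; after a 1,2-hydride shift from that carbon the positive charge sits on a tertiary centre.
Tertiary is more stable than secondary, so the shift occurs.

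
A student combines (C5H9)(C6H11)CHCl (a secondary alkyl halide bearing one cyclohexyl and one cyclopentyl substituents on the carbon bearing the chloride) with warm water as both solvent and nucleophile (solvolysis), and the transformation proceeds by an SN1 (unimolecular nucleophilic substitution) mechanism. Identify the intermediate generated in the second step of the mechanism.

Step 1: Unassisted departure of Cl⁻ (taking the C–Cl bonding pair) generates a secondary carbocation.
Step 2: A hydride (H with its bonding pair) migrates from the adjacent cyclohexyl carbon to the cationic centre — a 1,2-hydride shift — upgrading the secondary cation to a tertiary one.
After step 2 the species present is a tertiary carbocation.

tertiary carbocation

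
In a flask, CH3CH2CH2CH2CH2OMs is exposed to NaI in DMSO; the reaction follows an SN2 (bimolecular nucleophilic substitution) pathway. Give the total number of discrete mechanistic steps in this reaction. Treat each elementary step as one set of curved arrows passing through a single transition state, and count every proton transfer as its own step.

1

Step 1: The iodide nucleophile donates a lone pair from I to the α-carbon in a backside attack; simultaneously the C–O σ-bond breaks and both of its electrons leave with MsO⁻. One concerted step with inversion of configuration.
Total: 1 elementary step.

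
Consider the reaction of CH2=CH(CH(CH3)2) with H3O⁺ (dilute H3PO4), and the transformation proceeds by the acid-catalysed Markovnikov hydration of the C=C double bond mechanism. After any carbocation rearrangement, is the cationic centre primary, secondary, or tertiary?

tertiary

Step 1: Protonation of the alkene by H3O⁺: the π bond acts as the nucleophile and picks up H⁺, giving the more stable (Markovnikov) secondary carbocation. H2O is released.
Step 2: A 1,2-hydride shift from the adjacent isopropyl carbon moves the positive charge from the secondary centre to an adjacent carbon, generating a more stable tertiary carbocation.
The cation rearranges from secondary to tertiary via a 1,2-hydride shift from the adjacent isopropyl carbon; the tertiary cation is what reacts next.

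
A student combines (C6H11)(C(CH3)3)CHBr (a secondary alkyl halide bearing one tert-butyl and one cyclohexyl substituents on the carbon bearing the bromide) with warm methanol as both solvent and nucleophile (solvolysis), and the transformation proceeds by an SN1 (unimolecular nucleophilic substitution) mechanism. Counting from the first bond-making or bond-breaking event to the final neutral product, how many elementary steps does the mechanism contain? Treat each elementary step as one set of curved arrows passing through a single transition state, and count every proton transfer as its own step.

Step 1: Ionisation: the C–Br σ-bond cleaves heterolytically; both bonding electrons depart with Br⁻, leaving a secondary carbocation at the α-carbon.
Step 2: A hydride (H with its bonding pair) migrates from the adjacent cyclohexyl carbon to the cationic centre — a 1,2-hydride shift — upgrading the secondary cation to a tertiary one.
Step 3: CH3OH donates an oxygen lone pair into the empty p orbital of the cation, giving a protonated ether (an oxonium ion).
Step 4: Proton transfer from the O–H of the oxonium ion to a solvent molecule delivers the neutral ether.
Total: 4 elementary steps.

4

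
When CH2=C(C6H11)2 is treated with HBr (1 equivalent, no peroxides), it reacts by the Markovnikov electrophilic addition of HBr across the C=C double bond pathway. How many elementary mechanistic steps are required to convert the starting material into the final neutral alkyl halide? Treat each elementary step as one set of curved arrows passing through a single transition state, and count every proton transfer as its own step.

Step 1: Protonation of the alkene by HBr: the π bond acts as the nucleophile and picks up H⁺, giving the more stable (Markovnikov) tertiary carbocation. The H–Br bond breaks heterolytically, releasing Br⁻.
(No 1,2-shift: no single shift to an adjacent carbon would give a more stable cation.)
Step 2: The Br⁻ anion donates a lone pair to the carbocation, forming the new C–Br σ-bond and giving the neutral alkyl halide.
Total: 2 elementary steps.

2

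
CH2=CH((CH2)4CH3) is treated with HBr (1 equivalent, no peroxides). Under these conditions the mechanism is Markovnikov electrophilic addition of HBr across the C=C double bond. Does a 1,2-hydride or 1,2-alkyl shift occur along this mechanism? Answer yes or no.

no

The first-formed carbocation is secondary.
No single 1,2-shift to an adjacent carbon would produce a more-substituted cation than the one already present, so no rearrangement occurs.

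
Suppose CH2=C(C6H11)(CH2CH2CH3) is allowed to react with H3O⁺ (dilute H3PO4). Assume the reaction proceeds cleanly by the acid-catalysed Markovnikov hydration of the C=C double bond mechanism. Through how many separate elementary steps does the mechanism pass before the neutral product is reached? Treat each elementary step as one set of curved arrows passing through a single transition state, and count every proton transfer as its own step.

3

Step 1: Protonation of the alkene by H3O⁺: the π bond acts as the nucleophile and picks up H⁺, giving the more stable (Markovnikov) tertiary carbocation. H2O is released.
(No 1,2-shift: no single shift to an adjacent carbon would give a more stable cation.)
Step 2: A lone pair on the oxygen of H2O attacks the carbocation, forming a C–O bond and an oxonium ion (a protonated alcohol).
Step 3: H2O removes a proton from the oxonium oxygen, regenerating H3O⁺ and giving the neutral alcohol.
Total: 3 elementary steps.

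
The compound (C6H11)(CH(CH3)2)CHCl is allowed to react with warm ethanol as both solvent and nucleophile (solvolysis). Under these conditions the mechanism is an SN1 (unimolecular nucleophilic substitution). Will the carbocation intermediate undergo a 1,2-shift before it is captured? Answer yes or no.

The first-formed carbocation is secondary.
The adjacent cyclohexyl carbon already bears 2 other carbon substituents and has a hydrogen to migrate; after a 1,2-hydride shift from that carbon the positive charge sits on a tertiary centre.
Tertiary is more stable than secondary, so the shift occurs.

yes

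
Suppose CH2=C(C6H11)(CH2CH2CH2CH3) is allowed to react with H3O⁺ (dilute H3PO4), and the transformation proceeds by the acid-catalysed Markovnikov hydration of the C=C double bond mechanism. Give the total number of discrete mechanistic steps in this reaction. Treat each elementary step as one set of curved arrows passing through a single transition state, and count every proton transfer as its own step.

Step 1: The π electrons of the C=C bond attack a proton of H3O⁺; Markovnikov addition places the new C–H on the less-substituted alkene carbon, so the positive charge ends up on the more-substituted carbon — a tertiary carbocation. H2O is released.
(No 1,2-shift: no single shift to an adjacent carbon would give a more stable cation.)
Step 2: Water acts as the nucleophile: an oxygen lone pair bonds to the cationic carbon, giving an oxonium-ion intermediate.
Step 3: Proton transfer from the O–H of the oxonium ion to H2O completes the catalytic cycle and yields the alcohol.
Total: 3 elementary steps.

3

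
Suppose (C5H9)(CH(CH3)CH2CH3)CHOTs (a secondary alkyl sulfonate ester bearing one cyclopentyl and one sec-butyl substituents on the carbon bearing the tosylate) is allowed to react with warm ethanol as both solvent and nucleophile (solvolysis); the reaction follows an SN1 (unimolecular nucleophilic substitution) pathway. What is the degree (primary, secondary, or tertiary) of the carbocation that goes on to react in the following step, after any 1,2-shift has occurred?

tertiary

Step 1: Unassisted departure of TsO⁻ (taking the C–O bonding pair) generates a secondary carbocation.
Step 2: A hydride (H with its bonding pair) migrates from the adjacent cyclopentyl carbon to the cationic centre — a 1,2-hydride shift — upgrading the secondary cation to a tertiary one.
The cation rearranges from secondary to tertiary via a 1,2-hydride shift from the adjacent cyclopentyl carbon; the tertiary cation is what reacts next.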